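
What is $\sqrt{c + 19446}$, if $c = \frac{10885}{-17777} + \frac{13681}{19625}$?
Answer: $\frac{\sqrt{94673502103698168090}}{69774725} \approx 139.45$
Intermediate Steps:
$c = \frac{29589012}{348873625}$ ($c = 10885 \left(- \frac{1}{17777}\right) + 13681 \cdot \frac{1}{19625} = - \frac{10885}{17777} + \frac{13681}{19625} = \frac{29589012}{348873625} \approx 0.084813$)
$\sqrt{c + 19446} = \sqrt{\frac{29589012}{348873625} + 19446} = \sqrt{\frac{6784226100762}{348873625}} = \frac{\sqrt{94673502103698168090}}{69774725}$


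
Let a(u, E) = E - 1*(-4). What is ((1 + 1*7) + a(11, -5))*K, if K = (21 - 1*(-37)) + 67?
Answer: 875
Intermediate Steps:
a(u, E) = 4 + E (a(u, E) = E + 4 = 4 + E)
K = 125 (K = (21 + 37) + 67 = 58 + 67 = 125)
((1 + 1*7) + a(11, -5))*K = ((1 + 1*7) + (4 - 5))*125 = ((1 + 7) - 1)*125 = (8 - 1)*125 = 7*125 = 875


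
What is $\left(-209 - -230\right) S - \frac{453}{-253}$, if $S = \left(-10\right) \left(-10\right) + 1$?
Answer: $\frac{537066}{253} \approx 2122.8$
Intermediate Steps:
$S = 101$ ($S = 100 + 1 = 101$)
$\left(-209 - -230\right) S - \frac{453}{-253} = \left(-209 - -230\right) 101 - \frac{453}{-253} = \left(-209 + 230\right) 101 - - \frac{453}{253} = 21 \cdot 101 + \frac{453}{253} = 2121 + \frac{453}{253} = \frac{537066}{253}$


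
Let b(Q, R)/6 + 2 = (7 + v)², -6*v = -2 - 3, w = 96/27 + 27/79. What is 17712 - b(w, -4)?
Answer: 104135/6 ≈ 17356.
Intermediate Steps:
w = 2771/711 (w = 96*(1/27) + 27*(1/79) = 32/9 + 27/79 = 2771/711 ≈ 3.8973)
v = ⅚ (v = -(-2 - 3)/6 = -⅙*(-5) = ⅚ ≈ 0.83333)
b(Q, R) = 2137/6 (b(Q, R) = -12 + 6*(7 + ⅚)² = -12 + 6*(47/6)² = -12 + 6*(2209/36) = -12 + 2209/6 = 2137/6)
17712 - b(w, -4) = 17712 - 1*2137/6 = 17712 - 2137/6 = 104135/6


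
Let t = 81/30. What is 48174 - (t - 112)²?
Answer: 3622751/100 ≈ 36228.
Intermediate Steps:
t = 27/10 (t = 81*(1/30) = 27/10 ≈ 2.7000)
48174 - (t - 112)² = 48174 - (27/10 - 112)² = 48174 - (-1093/10)² = 48174 - 1*1194649/100 = 48174 - 1194649/100 = 3622751/100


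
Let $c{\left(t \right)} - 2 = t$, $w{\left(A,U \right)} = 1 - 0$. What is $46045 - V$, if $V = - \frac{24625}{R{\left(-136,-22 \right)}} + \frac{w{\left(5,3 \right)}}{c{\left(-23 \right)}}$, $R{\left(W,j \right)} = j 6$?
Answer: $\frac{42373249}{924} \approx 45859.0$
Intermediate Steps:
$R{\left(W,j \right)} = 6 j$
$w{\left(A,U \right)} = 1$ ($w{\left(A,U \right)} = 1 + 0 = 1$)
$c{\left(t \right)} = 2 + t$
$V = \frac{172331}{924}$ ($V = - \frac{24625}{6 \left(-22\right)} + 1 \frac{1}{2 - 23} = - \frac{24625}{-132} + 1 \frac{1}{-21} = \left(-24625\right) \left(- \frac{1}{132}\right) + 1 \left(- \frac{1}{21}\right) = \frac{24625}{132} - \frac{1}{21} = \frac{172331}{924} \approx 186.51$)
$46045 - V = 46045 - \frac{172331}{924} = \frac{42373249}{924}$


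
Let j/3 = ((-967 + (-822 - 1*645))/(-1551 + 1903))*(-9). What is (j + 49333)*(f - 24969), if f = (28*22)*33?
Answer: -40448482347/176 ≈ -2.2982e+8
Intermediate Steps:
f = 20328 (f = 616*33 = 20328)
j = 32859/176 (j = 3*(((-967 + (-822 - 1*645))/(-1551 + 1903))*(-9)) = 3*(((-967 + (-822 - 645))/352)*(-9)) = 3*(((-967 - 1467)*(1/352))*(-9)) = 3*(-2434*1/352*(-9)) = 3*(-1217/176*(-9)) = 3*(10953/176) = 32859/176 ≈ 186.70)
(j + 49333)*(f - 24969) = (32859/176 + 49333)*(20328 - 24969) = (8715467/176)*(-4641) = -40448482347/176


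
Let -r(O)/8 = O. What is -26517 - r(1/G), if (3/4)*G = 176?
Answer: -2333493/88 ≈ -26517.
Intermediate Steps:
G = 704/3 (G = (4/3)*176 = 704/3 ≈ 234.67)
r(O) = -8*O
-26517 - r(1/G) = -26517 - (-8)/704/3 = -26517 - (-8)*3/704 = -26517 - 1*(-3/88) = -26517 + 3/88 = -2333493/88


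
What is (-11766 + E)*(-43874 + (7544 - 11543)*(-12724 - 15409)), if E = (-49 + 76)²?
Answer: -1241220942741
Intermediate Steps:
E = 729 (E = 27² = 729)
(-11766 + E)*(-43874 + (7544 - 11543)*(-12724 - 15409)) = (-11766 + 729)*(-43874 + (7544 - 11543)*(-12724 - 15409)) = -11037*(-43874 - 3999*(-28133)) = -11037*(-43874 + 112503867) = -11037*112459993 = -1241220942741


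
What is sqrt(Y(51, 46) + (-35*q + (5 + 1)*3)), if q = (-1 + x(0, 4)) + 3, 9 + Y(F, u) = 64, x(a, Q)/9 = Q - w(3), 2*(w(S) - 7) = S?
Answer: sqrt(5682)/2 ≈ 37.690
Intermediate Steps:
w(S) = 7 + S/2
x(a, Q) = -153/2 + 9*Q (x(a, Q) = 9*(Q - (7 + (1/2)*3)) = 9*(Q - (7 + 3/2)) = 9*(Q - 1*17/2) = 9*(Q - 17/2) = 9*(-17/2 + Q) = -153/2 + 9*Q)
Y(F, u) = 55 (Y(F, u) = -9 + 64 = 55)
q = -77/2 (q = (-1 + (-153/2 + 9*4)) + 3 = (-1 + (-153/2 + 36)) + 3 = (-1 - 81/2) + 3 = -83/2 + 3 = -77/2 ≈ -38.500)
sqrt(Y(51, 46) + (-35*q + (5 + 1)*3)) = sqrt(55 + (-35*(-77/2) + (5 + 1)*3)) = sqrt(55 + (2695/2 + 6*3)) = sqrt(55 + (2695/2 + 18)) = sqrt(55 + 2731/2) = sqrt(2841/2) = sqrt(5682)/2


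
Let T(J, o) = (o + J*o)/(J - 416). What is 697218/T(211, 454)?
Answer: -71464845/48124 ≈ -1485.0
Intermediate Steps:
T(J, o) = (o + J*o)/(-416 + J)
697218/T(211, 454) = 697218/((454*(1 + 211)/(-416 + 211))) = 697218/((454*212/(-205))) = 697218/((454*(-1/205)*212)) = 697218/(-96248/205) = 697218*(-205/96248) = -71464845/48124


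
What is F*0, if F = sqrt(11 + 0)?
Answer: 0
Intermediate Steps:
F = sqrt(11) ≈ 3.3166
F*0 = sqrt(11)*0 = 0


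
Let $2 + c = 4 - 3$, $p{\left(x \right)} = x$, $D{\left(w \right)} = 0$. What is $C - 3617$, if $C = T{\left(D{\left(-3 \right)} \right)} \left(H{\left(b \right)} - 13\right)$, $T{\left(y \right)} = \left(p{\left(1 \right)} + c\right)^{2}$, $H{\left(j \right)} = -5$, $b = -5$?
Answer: $-3617$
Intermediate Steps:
$c = -1$ ($c = -2 + \left(4 - 3\right) = -2 + 1 = -1$)
$T{\left(y \right)} = 0$ ($T{\left(y \right)} = \left(1 - 1\right)^{2} = 0^{2} = 0$)
$C = 0$ ($C = 0 \left(-5 - 13\right) = 0 \left(-18\right) = 0$)
$C - 3617 = 0 - 3617 = -3617$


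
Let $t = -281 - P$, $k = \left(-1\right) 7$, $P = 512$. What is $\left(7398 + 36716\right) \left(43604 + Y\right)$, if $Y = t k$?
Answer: $2168423670$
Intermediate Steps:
$k = -7$
$t = -793$ ($t = -281 - 512 = -793$)
$Y = 5551$ ($Y = \left(-793\right) \left(-7\right) = 5551$)
$\left(7398 + 36716\right) \left(43604 + Y\right) = \left(7398 + 36716\right) \left(43604 + 5551\right) = 44114 \cdot 49155 = 2168423670$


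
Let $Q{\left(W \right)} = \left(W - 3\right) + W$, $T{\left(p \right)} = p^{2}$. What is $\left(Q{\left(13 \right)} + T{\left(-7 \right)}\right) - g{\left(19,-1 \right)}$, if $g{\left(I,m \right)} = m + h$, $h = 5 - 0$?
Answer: $68$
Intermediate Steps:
$h = 5$ ($h = 5 + 0 = 5$)
$g{\left(I,m \right)} = 5 + m$ ($g{\left(I,m \right)} = m + 5 = 5 + m$)
$Q{\left(W \right)} = -3 + 2 W$ ($Q{\left(W \right)} = \left(-3 + W\right) + W = -3 + 2 W$)
$\left(Q{\left(13 \right)} + T{\left(-7 \right)}\right) - g{\left(19,-1 \right)} = \left(\left(-3 + 2 \cdot 13\right) + \left(-7\right)^{2}\right) - \left(5 - 1\right) = \left(\left(-3 + 26\right) + 49\right) - 4 = \left(23 + 49\right) - 4 = 72 - 4 = 68$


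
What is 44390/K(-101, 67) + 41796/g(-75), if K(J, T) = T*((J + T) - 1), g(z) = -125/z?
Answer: 58762582/2345 ≈ 25059.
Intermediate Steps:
K(J, T) = T*(-1 + J + T)
44390/K(-101, 67) + 41796/g(-75) = 44390/((67*(-1 - 101 + 67))) + 41796/((-125/(-75))) = 44390/((67*(-35))) + 41796/((-125*(-1/75))) = 44390/(-2345) + 41796/(5/3) = 44390*(-1/2345) + 41796*(⅗) = -8878/469 + 125388/5 = 58762582/2345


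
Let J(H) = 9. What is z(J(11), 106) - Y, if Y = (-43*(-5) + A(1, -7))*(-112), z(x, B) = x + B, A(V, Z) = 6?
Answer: 24867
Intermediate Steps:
z(x, B) = B + x
Y = -24752 (Y = (-43*(-5) + 6)*(-112) = (215 + 6)*(-112) = 221*(-112) = -24752)
z(J(11), 106) - Y = (106 + 9) - 1*(-24752) = 115 + 24752 = 24867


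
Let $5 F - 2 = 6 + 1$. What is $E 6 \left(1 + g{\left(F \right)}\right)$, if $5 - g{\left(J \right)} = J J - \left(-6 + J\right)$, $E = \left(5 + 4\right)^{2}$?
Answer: $- \frac{17496}{25} \approx -699.84$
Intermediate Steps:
$F = \frac{9}{5}$ ($F = \frac{2}{5} + \frac{6 + 1}{5} = \frac{2}{5} + \frac{1}{5} \cdot 7 = \frac{2}{5} + \frac{7}{5} = \frac{9}{5} \approx 1.8$)
$E = 81$ ($E = 9^{2} = 81$)
$g{\left(J \right)} = -1 + J - J^{2}$ ($g{\left(J \right)} = 5 - \left(J J - \left(-6 + J\right)\right) = 5 - \left(J^{2} - \left(-6 + J\right)\right) = 5 - \left(6 + J^{2} - J\right) = -1 + J - J^{2}$)
$E 6 \left(1 + g{\left(F \right)}\right) = 81 \cdot 6 \left(1 - \frac{61}{25}\right) = 486 \left(1 - \frac{61}{25}\right) = 486 \left(- \frac{36}{25}\right) = - \frac{17496}{25}$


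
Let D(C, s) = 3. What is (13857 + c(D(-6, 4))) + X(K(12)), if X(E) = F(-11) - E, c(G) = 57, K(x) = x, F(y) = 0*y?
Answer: 13902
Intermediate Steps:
F(y) = 0
X(E) = -E (X(E) = 0 - E = -E)
(13857 + c(D(-6, 4))) + X(K(12)) = (13857 + 57) - 1*12 = 13914 - 12 = 13902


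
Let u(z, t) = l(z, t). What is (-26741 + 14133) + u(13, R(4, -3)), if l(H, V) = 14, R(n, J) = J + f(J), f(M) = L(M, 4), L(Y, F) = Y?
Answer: -12594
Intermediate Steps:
f(M) = M
R(n, J) = 2*J (R(n, J) = J + J = 2*J)
u(z, t) = 14
(-26741 + 14133) + u(13, R(4, -3)) = (-26741 + 14133) + 14 = -12608 + 14 = -12594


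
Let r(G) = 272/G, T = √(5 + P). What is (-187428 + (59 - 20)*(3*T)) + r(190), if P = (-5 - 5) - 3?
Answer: -17805524/95 + 234*I*√2 ≈ -1.8743e+5 + 330.93*I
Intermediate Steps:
P = -13 (P = -10 - 3 = -13)
T = 2*I*√2 (T = √(5 - 13) = √(-8) = 2*I*√2 ≈ 2.8284*I)
(-187428 + (59 - 20)*(3*T)) + r(190) = (-187428 + (59 - 20)*(3*(2*I*√2))) + 272/190 = (-187428 + 39*(6*I*√2)) + 272*(1/190) = (-187428 + 234*I*√2) + 136/95 = -17805524/95 + 234*I*√2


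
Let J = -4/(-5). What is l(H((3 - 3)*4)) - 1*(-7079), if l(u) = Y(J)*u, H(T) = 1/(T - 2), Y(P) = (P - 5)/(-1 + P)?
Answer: 14137/2 ≈ 7068.5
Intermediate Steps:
J = ⅘ (J = -4*(-⅕) = ⅘ ≈ 0.80000)
Y(P) = (-5 + P)/(-1 + P)
H(T) = 1/(-2 + T)
l(u) = 21*u (l(u) = ((-5 + ⅘)/(-1 + ⅘))*u = (-21/5/(-⅕))*u = (-5*(-21/5))*u = 21*u)
l(H((3 - 3)*4)) - 1*(-7079) = 21/(-2 + (3 - 3)*4) - 1*(-7079) = 21/(-2 + 0*4) + 7079 = 21/(-2 + 0) + 7079 = 21/(-2) + 7079 = 21*(-½) + 7079 = -21/2 + 7079 = 14137/2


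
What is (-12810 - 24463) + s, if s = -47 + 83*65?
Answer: -31925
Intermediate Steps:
s = 5348 (s = -47 + 5395 = 5348)
(-12810 - 24463) + s = (-12810 - 24463) + 5348 = -37273 + 5348 = -31925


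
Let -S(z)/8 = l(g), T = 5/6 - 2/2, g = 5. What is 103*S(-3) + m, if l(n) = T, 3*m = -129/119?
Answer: 48899/357 ≈ 136.97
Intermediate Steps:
T = -⅙ (T = 5*(⅙) - 2*½ = ⅚ - 1 = -⅙ ≈ -0.16667)
m = -43/119 (m = (-129/119)/3 = (-129*1/119)/3 = (⅓)*(-129/119) = -43/119 ≈ -0.36134)
l(n) = -⅙
S(z) = 4/3 (S(z) = -8*(-⅙) = 4/3)
103*S(-3) + m = 103*(4/3) - 43/119 = 412/3 - 43/119 = 48899/357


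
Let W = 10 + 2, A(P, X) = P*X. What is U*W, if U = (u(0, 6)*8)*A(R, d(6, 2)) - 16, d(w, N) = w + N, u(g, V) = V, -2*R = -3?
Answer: 6720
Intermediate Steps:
R = 3/2 (R = -1/2*(-3) = 3/2 ≈ 1.5000)
d(w, N) = N + w
W = 12
U = 560 (U = (6*8)*(3*(2 + 6)/2) - 16 = 48*((3/2)*8) - 16 = 48*12 - 16 = 576 - 16 = 560)
U*W = 560*12 = 6720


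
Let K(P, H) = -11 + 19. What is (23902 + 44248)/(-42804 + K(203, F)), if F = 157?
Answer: -34075/21398 ≈ -1.5924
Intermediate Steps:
K(P, H) = 8
(23902 + 44248)/(-42804 + K(203, F)) = (23902 + 44248)/(-42804 + 8) = 68150/(-42796) = 68150*(-1/42796) = -34075/21398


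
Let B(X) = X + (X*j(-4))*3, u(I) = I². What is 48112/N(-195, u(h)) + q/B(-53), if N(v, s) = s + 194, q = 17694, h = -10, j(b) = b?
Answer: 16625666/85701 ≈ 194.00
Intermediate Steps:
B(X) = -11*X (B(X) = X + (X*(-4))*3 = X - 4*X*3 = X - 12*X = -11*X)
N(v, s) = 194 + s
48112/N(-195, u(h)) + q/B(-53) = 48112/(194 + (-10)²) + 17694/((-11*(-53))) = 48112/(194 + 100) + 17694/583 = 48112/294 + 17694*(1/583) = 48112*(1/294) + 17694/583 = 24056/147 + 17694/583 = 16625666/85701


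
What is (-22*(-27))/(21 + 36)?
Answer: 198/19 ≈ 10.421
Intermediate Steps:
(-22*(-27))/(21 + 36) = 594/57 = 594*(1/57) = 198/19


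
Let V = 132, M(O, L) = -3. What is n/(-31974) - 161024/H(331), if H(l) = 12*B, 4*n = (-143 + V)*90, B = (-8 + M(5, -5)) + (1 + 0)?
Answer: 429050923/319740 ≈ 1341.9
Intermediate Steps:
B = -10 (B = (-8 - 3) + (1 + 0) = -11 + 1 = -10)
n = -495/2 (n = ((-143 + 132)*90)/4 = (-11*90)/4 = (1/4)*(-990) = -495/2 ≈ -247.50)
H(l) = -120 (H(l) = 12*(-10) = -120)
n/(-31974) - 161024/H(331) = -495/2/(-31974) - 161024/(-120) = -495/2*(-1/31974) - 161024*(-1/120) = 165/21316 + 20128/15 = 429050923/319740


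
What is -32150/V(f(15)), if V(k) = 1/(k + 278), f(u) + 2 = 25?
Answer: -9677150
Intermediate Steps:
f(u) = 23 (f(u) = -2 + 25 = 23)
V(k) = 1/(278 + k)
-32150/V(f(15)) = -32150/(1/(278 + 23)) = -32150/(1/301) = -32150/1/301 = -32150*301 = -9677150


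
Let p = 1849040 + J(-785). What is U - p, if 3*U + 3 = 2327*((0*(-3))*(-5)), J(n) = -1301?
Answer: -1847740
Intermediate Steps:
U = -1 (U = -1 + (2327*((0*(-3))*(-5)))/3 = -1 + (2327*(0*(-5)))/3 = -1 + (2327*0)/3 = -1 + (⅓)*0 = -1 + 0 = -1)
p = 1847739 (p = 1849040 - 1301 = 1847739)
U - p = -1 - 1*1847739 = -1 - 1847739 = -1847740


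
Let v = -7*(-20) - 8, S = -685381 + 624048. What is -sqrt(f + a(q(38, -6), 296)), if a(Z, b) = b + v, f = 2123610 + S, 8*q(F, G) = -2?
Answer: -sqrt(2062705) ≈ -1436.2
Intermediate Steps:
q(F, G) = -1/4 (q(F, G) = (1/8)*(-2) = -1/4)
S = -61333
v = 132 (v = 140 - 8 = 132)
f = 2062277 (f = 2123610 - 61333 = 2062277)
a(Z, b) = 132 + b (a(Z, b) = b + 132 = 132 + b)
-sqrt(f + a(q(38, -6), 296)) = -sqrt(2062277 + (132 + 296)) = -sqrt(2062277 + 428) = -sqrt(2062705)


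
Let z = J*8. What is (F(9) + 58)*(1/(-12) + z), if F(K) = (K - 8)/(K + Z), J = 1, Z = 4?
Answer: 71725/156 ≈ 459.78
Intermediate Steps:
F(K) = (-8 + K)/(4 + K) (F(K) = (K - 8)/(K + 4) = (-8 + K)/(4 + K))
z = 8 (z = 1*8 = 8)
(F(9) + 58)*(1/(-12) + z) = ((-8 + 9)/(4 + 9) + 58)*(1/(-12) + 8) = (1/13 + 58)*(-1/12 + 8) = ((1/13)*1 + 58)*(95/12) = (1/13 + 58)*(95/12) = (755/13)*(95/12) = 71725/156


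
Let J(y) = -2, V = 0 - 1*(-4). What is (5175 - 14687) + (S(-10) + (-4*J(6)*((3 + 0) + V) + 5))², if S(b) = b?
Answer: -6911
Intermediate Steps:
V = 4 (V = 0 + 4 = 4)
(5175 - 14687) + (S(-10) + (-4*J(6)*((3 + 0) + V) + 5))² = (5175 - 14687) + (-10 + (-(-8)*((3 + 0) + 4) + 5))² = -9512 + (-10 + (-(-8)*(3 + 4) + 5))² = -9512 + (-10 + (-(-8)*7 + 5))² = -9512 + (-10 + (-4*(-14) + 5))² = -9512 + (-10 + (56 + 5))² = -9512 + (-10 + 61)² = -9512 + 51² = -9512 + 2601 = -6911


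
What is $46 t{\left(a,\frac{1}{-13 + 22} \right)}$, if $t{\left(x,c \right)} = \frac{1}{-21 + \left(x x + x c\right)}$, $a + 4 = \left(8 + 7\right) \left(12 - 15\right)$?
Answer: $\frac{414}{21371} \approx 0.019372$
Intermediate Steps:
$a = -49$ ($a = -4 + \left(8 + 7\right) \left(12 - 15\right) = -4 + 15 \left(-3\right) = -4 - 45 = -49$)
$t{\left(x,c \right)} = \frac{1}{-21 + x^{2} + c x}$ ($t{\left(x,c \right)} = \frac{1}{-21 + \left(x^{2} + c x\right)} = \frac{1}{-21 + x^{2} + c x}$)
$46 t{\left(a,\frac{1}{-13 + 22} \right)} = \frac{46}{-21 + \left(-49\right)^{2} + \frac{1}{-13 + 22} \left(-49\right)} = \frac{46}{-21 + 2401 + \frac{1}{9} \left(-49\right)} = \frac{46}{-21 + 2401 - \frac{49}{9}} = \frac{46}{\frac{21371}{9}} = 46 \cdot \frac{9}{21371} = \frac{414}{21371}$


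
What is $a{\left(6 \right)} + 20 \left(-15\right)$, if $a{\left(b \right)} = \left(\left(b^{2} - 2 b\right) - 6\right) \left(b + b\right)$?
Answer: $-84$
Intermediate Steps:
$a{\left(b \right)} = 2 b \left(-6 + b^{2} - 2 b\right)$ ($a{\left(b \right)} = \left(\left(b^{2} - 2 b\right) - 6\right) 2 b = \left(-6 + b^{2} - 2 b\right) 2 b = 2 b \left(-6 + b^{2} - 2 b\right)$)
$a{\left(6 \right)} + 20 \left(-15\right) = 2 \cdot 6 \left(-6 + 6^{2} - 12\right) + 20 \left(-15\right) = 2 \cdot 6 \left(-6 + 36 - 12\right) - 300 = 2 \cdot 6 \cdot 18 - 300 = 216 - 300 = -84$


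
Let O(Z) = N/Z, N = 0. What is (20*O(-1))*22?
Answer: 0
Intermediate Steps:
O(Z) = 0 (O(Z) = 0/Z = 0)
(20*O(-1))*22 = (20*0)*22 = 0*22 = 0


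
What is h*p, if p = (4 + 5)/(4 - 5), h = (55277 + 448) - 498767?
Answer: 3987378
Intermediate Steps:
h = -443042 (h = 55725 - 498767 = -443042)
p = -9 (p = 9/(-1) = 9*(-1) = -9)
h*p = -443042*(-9) = 3987378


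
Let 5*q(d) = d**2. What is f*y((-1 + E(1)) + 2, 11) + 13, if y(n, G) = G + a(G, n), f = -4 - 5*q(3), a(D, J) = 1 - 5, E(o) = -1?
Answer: -78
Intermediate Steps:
q(d) = d**2/5
a(D, J) = -4
f = -13 (f = -4 - 3**2 = -4 - 9 = -13)
y(n, G) = -4 + G (y(n, G) = G - 4 = -4 + G)
f*y((-1 + E(1)) + 2, 11) + 13 = -13*(-4 + 11) + 13 = -13*7 + 13 = -91 + 13 = -78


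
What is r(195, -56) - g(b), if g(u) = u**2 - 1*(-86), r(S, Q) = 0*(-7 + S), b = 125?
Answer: -15711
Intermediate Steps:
r(S, Q) = 0
g(u) = 86 + u**2 (g(u) = u**2 + 86 = 86 + u**2)
r(195, -56) - g(b) = 0 - (86 + 125**2) = 0 - (86 + 15625) = 0 - 1*15711 = 0 - 15711 = -15711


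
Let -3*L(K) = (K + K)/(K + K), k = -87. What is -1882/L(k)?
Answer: 5646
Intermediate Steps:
L(K) = -⅓ (L(K) = -(K + K)/(3*(K + K)) = -2*K/(3*(2*K)) = -2*K*1/(2*K)/3 = -⅓*1 = -⅓)
-1882/L(k) = -1882/(-⅓) = -1882*(-3) = 5646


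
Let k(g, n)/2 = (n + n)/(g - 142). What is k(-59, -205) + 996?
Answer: 201016/201 ≈ 1000.1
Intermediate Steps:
k(g, n) = 4*n/(-142 + g) (k(g, n) = 2*((n + n)/(g - 142)) = 2*((2*n)/(-142 + g)) = 2*(2*n/(-142 + g)) = 4*n/(-142 + g))
k(-59, -205) + 996 = 4*(-205)/(-142 - 59) + 996 = 4*(-205)/(-201) + 996 = 4*(-205)*(-1/201) + 996 = 820/201 + 996 = 201016/201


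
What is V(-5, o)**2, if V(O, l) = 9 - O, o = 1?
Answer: 196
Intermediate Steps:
V(-5, o)**2 = (9 - 1*(-5))**2 = (9 + 5)**2 = 14**2 = 196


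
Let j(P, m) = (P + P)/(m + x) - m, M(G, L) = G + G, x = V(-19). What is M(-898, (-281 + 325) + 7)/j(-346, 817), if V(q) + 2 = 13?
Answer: 92943/42323 ≈ 2.1960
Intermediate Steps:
V(q) = 11 (V(q) = -2 + 13 = 11)
x = 11
M(G, L) = 2*G
j(P, m) = -m + 2*P/(11 + m) (j(P, m) = (P + P)/(m + 11) - m = (2*P)/(11 + m) - m = 2*P/(11 + m) - m = -m + 2*P/(11 + m))
M(-898, (-281 + 325) + 7)/j(-346, 817) = (2*(-898))/(((-1*817² - 11*817 + 2*(-346))/(11 + 817))) = -1796*828/(-1*667489 - 8987 - 692) = -1796*828/(-667489 - 8987 - 692) = -1796/((1/828)*(-677168)) = -1796/(-169292/207) = -1796*(-207/169292) = 92943/42323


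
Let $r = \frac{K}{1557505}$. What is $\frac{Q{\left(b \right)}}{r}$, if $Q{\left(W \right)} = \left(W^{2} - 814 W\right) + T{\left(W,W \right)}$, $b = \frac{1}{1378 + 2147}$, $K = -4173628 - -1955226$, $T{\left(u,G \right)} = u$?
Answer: $\frac{446353520912}{2756503135125} \approx 0.16193$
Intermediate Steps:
$K = -2218402$ ($K = -4173628 + 1955226 = -2218402$)
$b = \frac{1}{3525} \approx 0.00028369$
$r = - \frac{2218402}{1557505} \approx -1.4243$
$Q{\left(W \right)} = W^{2} - 813 W$ ($Q{\left(W \right)} = \left(W^{2} - 814 W\right) + W = W^{2} - 813 W$)
$\frac{Q{\left(b \right)}}{r} = \frac{\frac{1}{3525} \left(-813 + \frac{1}{3525}\right)}{- \frac{2218402}{1557505}} = \frac{1}{3525} \left(- \frac{2865824}{3525}\right) \left(- \frac{1557505}{2218402}\right) = \left(- \frac{2865824}{12425625}\right) \left(- \frac{1557505}{2218402}\right) = \frac{446353520912}{2756503135125}$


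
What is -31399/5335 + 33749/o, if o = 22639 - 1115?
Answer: -495781161/114830540 ≈ -4.3175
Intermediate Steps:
o = 21524
-31399/5335 + 33749/o = -31399/5335 + 33749/21524 = -495781161/114830540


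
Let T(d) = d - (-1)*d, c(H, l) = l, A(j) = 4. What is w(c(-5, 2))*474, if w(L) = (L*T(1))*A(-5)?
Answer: 7584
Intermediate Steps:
T(d) = 2*d (T(d) = d + d = 2*d)
w(L) = 8*L (w(L) = (L*(2*1))*4 = (L*2)*4 = (2*L)*4 = 8*L)
w(c(-5, 2))*474 = (8*2)*474 = 16*474 = 7584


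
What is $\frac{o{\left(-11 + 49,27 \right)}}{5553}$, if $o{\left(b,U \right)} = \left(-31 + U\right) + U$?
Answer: $\frac{23}{5553} \approx 0.0041419$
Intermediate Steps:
$o{\left(b,U \right)} = -31 + 2 U$
$\frac{o{\left(-11 + 49,27 \right)}}{5553} = \frac{-31 + 2 \cdot 27}{5553} = \left(-31 + 54\right) \frac{1}{5553} = 23 \cdot \frac{1}{5553} = \frac{23}{5553}$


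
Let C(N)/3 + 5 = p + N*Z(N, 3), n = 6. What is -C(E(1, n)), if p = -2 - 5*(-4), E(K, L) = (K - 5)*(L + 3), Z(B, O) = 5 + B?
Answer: -3387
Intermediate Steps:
E(K, L) = (-5 + K)*(3 + L)
p = 18 (p = -2 + 20 = 18)
C(N) = 39 + 3*N*(5 + N) (C(N) = -15 + 3*(18 + N*(5 + N)) = -15 + (54 + 3*N*(5 + N)) = 39 + 3*N*(5 + N))
-C(E(1, n)) = -(39 + 3*(-15 - 5*6 + 3*1 + 1*6)*(5 + (-15 - 5*6 + 3*1 + 1*6))) = -(39 + 3*(-15 - 30 + 3 + 6)*(5 + (-15 - 30 + 3 + 6))) = -(39 + 3*(-36)*(5 - 36)) = -(39 + 3*(-36)*(-31)) = -(39 + 3348) = -1*3387 = -3387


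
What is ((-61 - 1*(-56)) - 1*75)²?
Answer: 6400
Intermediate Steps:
((-61 - 1*(-56)) - 1*75)² = ((-61 + 56) - 75)² = (-5 - 75)² = (-80)² = 6400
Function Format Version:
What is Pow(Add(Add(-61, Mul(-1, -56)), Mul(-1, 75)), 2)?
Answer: 6400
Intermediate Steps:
Pow(Add(Add(-61, Mul(-1, -56)), Mul(-1, 75)), 2) = Pow(Add(Add(-61, 56), -75), 2) = Pow(Add(-5, -75), 2) = Pow(-80, 2) = 6400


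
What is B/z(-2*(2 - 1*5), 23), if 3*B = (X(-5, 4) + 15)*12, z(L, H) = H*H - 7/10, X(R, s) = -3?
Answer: 160/1761 ≈ 0.090858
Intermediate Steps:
z(L, H) = -7/10 + H**2 (z(L, H) = H**2 - 7*1/10 = H**2 - 7/10 = -7/10 + H**2)
B = 48 (B = ((-3 + 15)*12)/3 = (12*12)/3 = (1/3)*144 = 48)
B/z(-2*(2 - 1*5), 23) = 48/(-7/10 + 23**2) = 48/(-7/10 + 529) = 48/(5283/10) = 48*(10/5283) = 160/1761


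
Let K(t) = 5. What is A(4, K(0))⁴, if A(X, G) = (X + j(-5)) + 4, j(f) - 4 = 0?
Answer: 20736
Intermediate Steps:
j(f) = 4 (j(f) = 4 + 0 = 4)
A(X, G) = 8 + X (A(X, G) = (X + 4) + 4 = (4 + X) + 4 = 8 + X)
A(4, K(0))⁴ = (8 + 4)⁴ = 12⁴ = 20736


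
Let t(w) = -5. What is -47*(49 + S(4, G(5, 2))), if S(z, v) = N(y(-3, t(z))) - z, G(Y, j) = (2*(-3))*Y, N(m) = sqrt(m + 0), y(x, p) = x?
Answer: -2115 - 47*I*sqrt(3) ≈ -2115.0 - 81.406*I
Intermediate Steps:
N(m) = sqrt(m)
G(Y, j) = -6*Y
S(z, v) = -z + I*sqrt(3) (S(z, v) = sqrt(-3) - z = I*sqrt(3) - z = -z + I*sqrt(3))
-47*(49 + S(4, G(5, 2))) = -47*(49 + (-1*4 + I*sqrt(3))) = -47*(49 + (-4 + I*sqrt(3))) = -47*(45 + I*sqrt(3)) = -2115 - 47*I*sqrt(3)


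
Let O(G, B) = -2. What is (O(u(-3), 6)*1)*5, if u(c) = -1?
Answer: -10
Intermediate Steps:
(O(u(-3), 6)*1)*5 = -2*1*5 = -2*5 = -10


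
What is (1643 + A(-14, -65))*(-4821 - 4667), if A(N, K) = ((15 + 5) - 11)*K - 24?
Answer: -9810592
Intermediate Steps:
A(N, K) = -24 + 9*K (A(N, K) = (20 - 11)*K - 24 = 9*K - 24 = -24 + 9*K)
(1643 + A(-14, -65))*(-4821 - 4667) = (1643 + (-24 + 9*(-65)))*(-4821 - 4667) = (1643 + (-24 - 585))*(-9488) = (1643 - 609)*(-9488) = 1034*(-9488) = -9810592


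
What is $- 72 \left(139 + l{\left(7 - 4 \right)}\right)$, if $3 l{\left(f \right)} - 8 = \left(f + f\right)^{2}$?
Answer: $-11064$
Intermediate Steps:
$l{\left(f \right)} = \frac{8}{3} + \frac{4 f^{2}}{3}$ ($l{\left(f \right)} = \frac{8}{3} + \frac{\left(f + f\right)^{2}}{3} = \frac{8}{3} + \frac{\left(2 f\right)^{2}}{3} = \frac{8}{3} + \frac{4 f^{2}}{3}$)
$- 72 \left(139 + l{\left(7 - 4 \right)}\right) = - 72 \left(139 + \left(\frac{8}{3} + \frac{4 \left(7 - 4\right)^{2}}{3}\right)\right) = - 72 \left(139 + \left(\frac{8}{3} + \frac{4 \cdot 3^{2}}{3}\right)\right) = - 72 \left(139 + \left(\frac{8}{3} + \frac{4}{3} \cdot 9\right)\right) = - 72 \left(139 + \left(\frac{8}{3} + 12\right)\right) = - 72 \left(139 + \frac{44}{3}\right) = \left(-72\right) \frac{461}{3} = -11064$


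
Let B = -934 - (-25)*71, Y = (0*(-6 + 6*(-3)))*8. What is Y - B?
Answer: -841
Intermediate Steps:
Y = 0 (Y = (0*(-6 - 18))*8 = (0*(-24))*8 = 0*8 = 0)
B = 841 (B = -934 - 1*(-1775) = -934 + 1775 = 841)
Y - B = 0 - 1*841 = 0 - 841 = -841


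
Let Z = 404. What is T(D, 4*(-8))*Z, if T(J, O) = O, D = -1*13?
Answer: -12928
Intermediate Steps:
D = -13
T(D, 4*(-8))*Z = (4*(-8))*404 = -32*404 = -12928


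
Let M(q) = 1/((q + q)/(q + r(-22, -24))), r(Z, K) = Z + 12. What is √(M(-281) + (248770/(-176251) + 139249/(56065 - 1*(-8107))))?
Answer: √3222931553774520810916465/1589108273666 ≈ 1.1297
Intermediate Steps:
r(Z, K) = 12 + Z
M(q) = (-10 + q)/(2*q) (M(q) = 1/((q + q)/(q + (12 - 22))) = 1/((2*q)/(q - 10)) = 1/((2*q)/(-10 + q)) = 1/(2*q/(-10 + q)) = (-10 + q)/(2*q))
√(M(-281) + (248770/(-176251) + 139249/(56065 - 1*(-8107)))) = √((½)*(-10 - 281)/(-281) + (248770/(-176251) + 139249/(56065 - 1*(-8107)))) = √((½)*(-1/281)*(-291) + (248770*(-1/176251) + 139249/(56065 + 8107))) = √(291/562 + (-248770/176251 + 139249/64172)) = √(291/562 + 8578707059/11310379172) = √(4056276853105/3178216547332) = √3222931553774520810916465/1589108273666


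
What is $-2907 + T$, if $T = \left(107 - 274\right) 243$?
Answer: $-43488$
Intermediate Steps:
$T = -40581$ ($T = \left(-167\right) 243 = -40581$)
$-2907 + T = -2907 - 40581 = -43488$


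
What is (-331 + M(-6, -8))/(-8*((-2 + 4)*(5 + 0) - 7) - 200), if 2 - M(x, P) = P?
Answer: 321/224 ≈ 1.4330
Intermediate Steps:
M(x, P) = 2 - P
(-331 + M(-6, -8))/(-8*((-2 + 4)*(5 + 0) - 7) - 200) = (-331 + (2 - 1*(-8)))/(-8*((-2 + 4)*(5 + 0) - 7) - 200) = (-331 + (2 + 8))/(-8*(2*5 - 7) - 200) = (-331 + 10)/(-8*(10 - 7) - 200) = -321/(-8*3 - 200) = -321/(-24 - 200) = -321/(-224) = -321*(-1/224) = 321/224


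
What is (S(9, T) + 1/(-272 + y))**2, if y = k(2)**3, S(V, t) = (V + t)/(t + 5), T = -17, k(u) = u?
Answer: 30625/69696 ≈ 0.43941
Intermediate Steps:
S(V, t) = (V + t)/(5 + t)
y = 8 (y = 2**3 = 8)
(S(9, T) + 1/(-272 + y))**2 = ((9 - 17)/(5 - 17) + 1/(-272 + 8))**2 = (-8/(-12) + 1/(-264))**2 = (-1/12*(-8) - 1/264)**2 = (2/3 - 1/264)**2 = (175/264)**2 = 30625/69696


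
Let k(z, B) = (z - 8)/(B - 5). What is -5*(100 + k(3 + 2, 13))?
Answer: -3985/8 ≈ -498.13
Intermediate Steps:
k(z, B) = (-8 + z)/(-5 + B)
-5*(100 + k(3 + 2, 13)) = -5*(100 + (-8 + (3 + 2))/(-5 + 13)) = -5*(100 + (-8 + 5)/8) = -5*(100 + (⅛)*(-3)) = -5*(100 - 3/8) = -5*797/8 = -3985/8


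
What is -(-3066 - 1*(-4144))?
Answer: -1078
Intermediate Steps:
-(-3066 - 1*(-4144)) = -(-3066 + 4144) = -1*1078 = -1078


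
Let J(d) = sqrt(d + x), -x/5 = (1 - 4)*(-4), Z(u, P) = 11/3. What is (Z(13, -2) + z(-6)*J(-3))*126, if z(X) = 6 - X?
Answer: 462 + 4536*I*sqrt(7) ≈ 462.0 + 12001.0*I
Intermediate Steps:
Z(u, P) = 11/3 (Z(u, P) = 11*(1/3) = 11/3)
x = -60 (x = -5*(1 - 4)*(-4) = -(-15)*(-4) = -5*12 = -60)
J(d) = sqrt(-60 + d) (J(d) = sqrt(d - 60) = sqrt(-60 + d))
(Z(13, -2) + z(-6)*J(-3))*126 = (11/3 + (6 - 1*(-6))*sqrt(-60 - 3))*126 = (11/3 + (6 + 6)*sqrt(-63))*126 = (11/3 + 12*(3*I*sqrt(7)))*126 = (11/3 + 36*I*sqrt(7))*126 = 462 + 4536*I*sqrt(7)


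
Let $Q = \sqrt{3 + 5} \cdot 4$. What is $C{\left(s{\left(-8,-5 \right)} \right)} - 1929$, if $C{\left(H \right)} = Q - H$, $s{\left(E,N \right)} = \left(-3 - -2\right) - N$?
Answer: $-1933 + 8 \sqrt{2} \approx -1921.7$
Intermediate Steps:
$Q = 8 \sqrt{2}$ ($Q = \sqrt{8} \cdot 4 = 2 \sqrt{2} \cdot 4 = 8 \sqrt{2} \approx 11.314$)
$s{\left(E,N \right)} = -1 - N$ ($s{\left(E,N \right)} = \left(-3 + 2\right) - N = -1 - N$)
$C{\left(H \right)} = - H + 8 \sqrt{2}$ ($C{\left(H \right)} = 8 \sqrt{2} - H = - H + 8 \sqrt{2}$)
$C{\left(s{\left(-8,-5 \right)} \right)} - 1929 = \left(- (-1 - -5) + 8 \sqrt{2}\right) - 1929 = \left(- (-1 + 5) + 8 \sqrt{2}\right) - 1929 = \left(\left(-1\right) 4 + 8 \sqrt{2}\right) - 1929 = \left(-4 + 8 \sqrt{2}\right) - 1929 = -1933 + 8 \sqrt{2}$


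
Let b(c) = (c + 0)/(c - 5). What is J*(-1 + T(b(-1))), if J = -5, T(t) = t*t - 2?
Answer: 535/36 ≈ 14.861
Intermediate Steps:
b(c) = c/(-5 + c)
T(t) = -2 + t**2 (T(t) = t**2 - 2 = -2 + t**2)
J*(-1 + T(b(-1))) = -5*(-1 + (-2 + (-1/(-5 - 1))**2)) = -5*(-1 + (-2 + (-1/(-6))**2)) = -5*(-1 + (-2 + (-1*(-1/6))**2)) = -5*(-1 + (-2 + (1/6)**2)) = -5*(-1 + (-2 + 1/36)) = -5*(-1 - 71/36) = -5*(-107/36) = 535/36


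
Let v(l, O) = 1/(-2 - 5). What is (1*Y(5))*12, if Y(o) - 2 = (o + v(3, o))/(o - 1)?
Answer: 270/7 ≈ 38.571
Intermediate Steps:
v(l, O) = -⅐ (v(l, O) = 1/(-7) = -⅐)
Y(o) = 2 + (-⅐ + o)/(-1 + o) (Y(o) = 2 + (o - ⅐)/(o - 1) = 2 + (-⅐ + o)/(-1 + o))
(1*Y(5))*12 = (1*(3*(-5 + 7*5)/(7*(-1 + 5))))*12 = (1*((3/7)*(-5 + 35)/4))*12 = (1*((3/7)*(¼)*30))*12 = (1*(45/14))*12 = (45/14)*12 = 270/7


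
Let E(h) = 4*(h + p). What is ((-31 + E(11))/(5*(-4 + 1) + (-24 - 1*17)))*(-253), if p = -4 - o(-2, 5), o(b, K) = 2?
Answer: -2783/56 ≈ -49.696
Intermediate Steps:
p = -6 (p = -4 - 1*2 = -4 - 2 = -6)
E(h) = -24 + 4*h (E(h) = 4*(h - 6) = 4*(-6 + h) = -24 + 4*h)
((-31 + E(11))/(5*(-4 + 1) + (-24 - 1*17)))*(-253) = ((-31 + (-24 + 4*11))/(5*(-4 + 1) + (-24 - 1*17)))*(-253) = ((-31 + (-24 + 44))/(5*(-3) + (-24 - 17)))*(-253) = ((-31 + 20)/(-15 - 41))*(-253) = -11/(-56)*(-253) = -11*(-1/56)*(-253) = (11/56)*(-253) = -2783/56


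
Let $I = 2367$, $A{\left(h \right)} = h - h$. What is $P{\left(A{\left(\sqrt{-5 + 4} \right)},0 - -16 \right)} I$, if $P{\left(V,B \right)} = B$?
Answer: $37872$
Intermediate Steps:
$A{\left(h \right)} = 0$
$P{\left(A{\left(\sqrt{-5 + 4} \right)},0 - -16 \right)} I = \left(0 - -16\right) 2367 = \left(0 + 16\right) 2367 = 16 \cdot 2367 = 37872$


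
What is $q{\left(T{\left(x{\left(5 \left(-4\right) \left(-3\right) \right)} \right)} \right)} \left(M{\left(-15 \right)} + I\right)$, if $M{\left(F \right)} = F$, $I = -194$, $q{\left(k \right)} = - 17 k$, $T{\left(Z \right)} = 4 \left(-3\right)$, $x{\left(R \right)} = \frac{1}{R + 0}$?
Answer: $-42636$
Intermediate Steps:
$x{\left(R \right)} = \frac{1}{R}$
$T{\left(Z \right)} = -12$
$q{\left(T{\left(x{\left(5 \left(-4\right) \left(-3\right) \right)} \right)} \right)} \left(M{\left(-15 \right)} + I\right) = \left(-17\right) \left(-12\right) \left(-15 - 194\right) = 204 \left(-209\right) = -42636$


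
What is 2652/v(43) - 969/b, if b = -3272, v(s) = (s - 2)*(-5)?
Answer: -8478699/670760 ≈ -12.640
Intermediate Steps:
v(s) = 10 - 5*s (v(s) = (-2 + s)*(-5) = 10 - 5*s)
2652/v(43) - 969/b = 2652/(10 - 5*43) - 969/(-3272) = 2652/(10 - 215) - 969*(-1/3272) = 2652/(-205) + 969/3272 = 2652*(-1/205) + 969/3272 = -2652/205 + 969/3272 = -8478699/670760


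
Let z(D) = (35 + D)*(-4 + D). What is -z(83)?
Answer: -9322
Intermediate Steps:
z(D) = (-4 + D)*(35 + D)
-z(83) = -(-140 + 83² + 31*83) = -(-140 + 6889 + 2573) = -1*9322 = -9322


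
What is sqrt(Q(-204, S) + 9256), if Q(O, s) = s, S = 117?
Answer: sqrt(9373) ≈ 96.814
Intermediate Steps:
sqrt(Q(-204, S) + 9256) = sqrt(117 + 9256) = sqrt(9373)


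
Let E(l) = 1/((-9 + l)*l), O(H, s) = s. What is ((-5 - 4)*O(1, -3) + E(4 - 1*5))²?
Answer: 73441/100 ≈ 734.41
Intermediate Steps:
E(l) = 1/(l*(-9 + l))
((-5 - 4)*O(1, -3) + E(4 - 1*5))² = ((-5 - 4)*(-3) + 1/((4 - 1*5)*(-9 + (4 - 1*5))))² = (-9*(-3) + 1/((4 - 5)*(-9 + (4 - 5))))² = (27 + 1/((-1)*(-9 - 1)))² = (27 - 1/(-10))² = (27 - 1*(-⅒))² = (27 + ⅒)² = (271/10)² = 73441/100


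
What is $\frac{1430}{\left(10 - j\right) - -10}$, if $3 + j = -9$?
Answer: $\frac{715}{16} \approx 44.688$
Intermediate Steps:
$j = -12$ ($j = -3 - 9 = -12$)
$\frac{1430}{\left(10 - j\right) - -10} = \frac{1430}{\left(10 - -12\right) - -10} = \frac{1430}{\left(10 + 12\right) + 10} = \frac{1430}{22 + 10} = \frac{1430}{32} = 1430 \cdot \frac{1}{32} = \frac{715}{16}$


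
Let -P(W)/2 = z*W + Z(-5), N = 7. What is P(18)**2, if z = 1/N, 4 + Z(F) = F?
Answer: 8100/49 ≈ 165.31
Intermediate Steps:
Z(F) = -4 + F
z = 1/7 ≈ 0.14286
P(W) = 18 - 2*W/7 (P(W) = -2*(W/7 + (-4 - 5)) = -2*(W/7 - 9) = -2*(-9 + W/7) = 18 - 2*W/7)
P(18)**2 = (18 - 2/7*18)**2 = (18 - 36/7)**2 = (90/7)**2 = 8100/49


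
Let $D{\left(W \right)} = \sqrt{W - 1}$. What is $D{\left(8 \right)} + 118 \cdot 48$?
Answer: $5664 + \sqrt{7} \approx 5666.6$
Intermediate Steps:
$D{\left(W \right)} = \sqrt{-1 + W}$
$D{\left(8 \right)} + 118 \cdot 48 = \sqrt{-1 + 8} + 118 \cdot 48 = \sqrt{7} + 5664 = 5664 + \sqrt{7}$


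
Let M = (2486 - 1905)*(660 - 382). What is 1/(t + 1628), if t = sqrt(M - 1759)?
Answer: 1628/2490625 - 3*sqrt(17751)/2490625 ≈ 0.00049317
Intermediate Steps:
M = 161518 (M = 581*278 = 161518)
t = 3*sqrt(17751) (t = sqrt(161518 - 1759) = sqrt(159759) = 3*sqrt(17751) ≈ 399.70)
1/(t + 1628) = 1/(3*sqrt(17751) + 1628) = 1/(1628 + 3*sqrt(17751))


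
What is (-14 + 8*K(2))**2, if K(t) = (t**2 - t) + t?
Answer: 324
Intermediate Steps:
K(t) = t**2
(-14 + 8*K(2))**2 = (-14 + 8*2**2)**2 = (-14 + 8*4)**2 = (-14 + 32)**2 = 18**2 = 324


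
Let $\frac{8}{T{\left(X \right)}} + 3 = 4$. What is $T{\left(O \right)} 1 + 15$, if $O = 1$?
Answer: $23$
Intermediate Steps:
$T{\left(X \right)} = 8$ ($T{\left(X \right)} = \frac{8}{-3 + 4} = \frac{8}{1} = 8 \cdot 1 = 8$)
$T{\left(O \right)} 1 + 15 = 8 \cdot 1 + 15 = 8 + 15 = 23$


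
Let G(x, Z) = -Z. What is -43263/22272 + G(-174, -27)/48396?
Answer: -58143189/29940992 ≈ -1.9419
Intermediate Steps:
-43263/22272 + G(-174, -27)/48396 = -43263/22272 - 1*(-27)/48396 = -43263*1/22272 + 27*(1/48396) = -14421/7424 + 9/16132 = -58143189/29940992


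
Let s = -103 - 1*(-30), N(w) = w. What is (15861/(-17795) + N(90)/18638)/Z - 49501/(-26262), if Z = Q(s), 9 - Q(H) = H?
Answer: 334631680918501/178557854030910 ≈ 1.8741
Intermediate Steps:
s = -73 (s = -103 + 30 = -73)
Q(H) = 9 - H
Z = 82 (Z = 9 - 1*(-73) = 9 + 73 = 82)
(15861/(-17795) + N(90)/18638)/Z - 49501/(-26262) = (15861/(-17795) + 90/18638)/82 - 49501/(-26262) = (15861*(-1/17795) + 90*(1/18638))*(1/82) - 49501*(-1/26262) = (-15861/17795 + 45/9319)*(1/82) + 49501/26262 = -147007884/165831605*1/82 + 49501/26262 = -73503942/6799095805 + 49501/26262 = 334631680918501/178557854030910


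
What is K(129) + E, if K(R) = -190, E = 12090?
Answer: 11900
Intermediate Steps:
K(129) + E = -190 + 12090 = 11900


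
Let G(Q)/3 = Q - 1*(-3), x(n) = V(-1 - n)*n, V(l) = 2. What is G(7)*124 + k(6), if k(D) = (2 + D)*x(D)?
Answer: 3816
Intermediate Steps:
x(n) = 2*n
k(D) = 2*D*(2 + D) (k(D) = (2 + D)*(2*D) = 2*D*(2 + D))
G(Q) = 9 + 3*Q (G(Q) = 3*(Q - 1*(-3)) = 3*(Q + 3) = 3*(3 + Q) = 9 + 3*Q)
G(7)*124 + k(6) = (9 + 3*7)*124 + 2*6*(2 + 6) = (9 + 21)*124 + 2*6*8 = 30*124 + 96 = 3720 + 96 = 3816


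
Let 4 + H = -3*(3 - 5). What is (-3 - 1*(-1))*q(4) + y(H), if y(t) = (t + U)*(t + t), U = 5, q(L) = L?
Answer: 20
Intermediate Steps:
H = 2 (H = -4 - 3*(3 - 5) = -4 - 3*(-2) = -4 + 6 = 2)
y(t) = 2*t*(5 + t) (y(t) = (t + 5)*(t + t) = (5 + t)*(2*t) = 2*t*(5 + t))
(-3 - 1*(-1))*q(4) + y(H) = (-3 - 1*(-1))*4 + 2*2*(5 + 2) = (-3 + 1)*4 + 2*2*7 = -2*4 + 28 = -8 + 28 = 20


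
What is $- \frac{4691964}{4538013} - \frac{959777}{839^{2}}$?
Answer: $- \frac{2552750831315}{1064800882991} \approx -2.3974$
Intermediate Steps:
$- \frac{4691964}{4538013} - \frac{959777}{839^{2}} = \left(-4691964\right) \frac{1}{4538013} - \frac{959777}{703921} = - \frac{1563988}{1512671} - \frac{959777}{703921} = - \frac{2552750831315}{1064800882991}$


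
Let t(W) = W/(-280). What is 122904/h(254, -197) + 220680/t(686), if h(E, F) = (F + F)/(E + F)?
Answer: -1041114636/9653 ≈ -1.0785e+5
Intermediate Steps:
t(W) = -W/280 (t(W) = W*(-1/280) = -W/280)
h(E, F) = 2*F/(E + F) (h(E, F) = (2*F)/(E + F) = 2*F/(E + F))
122904/h(254, -197) + 220680/t(686) = 122904/((2*(-197)/(254 - 197))) + 220680/((-1/280*686)) = 122904/((2*(-197)/57)) + 220680/(-49/20) = 122904/((2*(-197)*(1/57))) + 220680*(-20/49) = 122904/(-394/57) - 4413600/49 = 122904*(-57/394) - 4413600/49 = -3502764/197 - 4413600/49 = -1041114636/9653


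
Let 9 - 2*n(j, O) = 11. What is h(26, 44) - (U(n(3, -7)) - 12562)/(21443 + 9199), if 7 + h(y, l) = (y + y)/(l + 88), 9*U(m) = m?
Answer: -18796219/3033558 ≈ -6.1961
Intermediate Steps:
n(j, O) = -1 (n(j, O) = 9/2 - 1/2*11 = 9/2 - 11/2 = -1)
U(m) = m/9
h(y, l) = -7 + 2*y/(88 + l) (h(y, l) = -7 + (y + y)/(l + 88) = -7 + (2*y)/(88 + l) = -7 + 2*y/(88 + l))
h(26, 44) - (U(n(3, -7)) - 12562)/(21443 + 9199) = (-616 - 7*44 + 2*26)/(88 + 44) - ((1/9)*(-1) - 12562)/(21443 + 9199) = (-616 - 308 + 52)/132 - (-1/9 - 12562)/30642 = (1/132)*(-872) - (-113059)/(9*30642) = -218/33 - 1*(-113059/275778) = -218/33 + 113059/275778 = -18796219/3033558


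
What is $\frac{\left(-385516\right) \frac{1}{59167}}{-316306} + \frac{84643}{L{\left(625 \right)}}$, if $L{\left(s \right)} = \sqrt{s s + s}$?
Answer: $\frac{192758}{9357438551} + \frac{84643 \sqrt{626}}{15650} \approx 135.32$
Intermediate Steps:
$L{\left(s \right)} = \sqrt{s + s^{2}}$ ($L{\left(s \right)} = \sqrt{s^{2} + s} = \sqrt{s + s^{2}}$)
$\frac{\left(-385516\right) \frac{1}{59167}}{-316306} + \frac{84643}{L{\left(625 \right)}} = \frac{\left(-385516\right) \frac{1}{59167}}{-316306} + \frac{84643}{\sqrt{625 \left(1 + 625\right)}} = \left(-385516\right) \frac{1}{59167} \left(- \frac{1}{316306}\right) + \frac{84643}{\sqrt{625 \cdot 626}} = \left(- \frac{385516}{59167}\right) \left(- \frac{1}{316306}\right) + \frac{84643}{\sqrt{391250}} = \frac{192758}{9357438551} + \frac{84643}{25 \sqrt{626}} = \frac{192758}{9357438551} + 84643 \frac{\sqrt{626}}{15650} = \frac{192758}{9357438551} + \frac{84643 \sqrt{626}}{15650}$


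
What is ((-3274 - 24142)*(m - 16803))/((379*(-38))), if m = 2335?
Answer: -198327344/7201 ≈ -27542.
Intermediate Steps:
((-3274 - 24142)*(m - 16803))/((379*(-38))) = ((-3274 - 24142)*(2335 - 16803))/((379*(-38))) = -27416*(-14468)/(-14402) = 396654688*(-1/14402) = -198327344/7201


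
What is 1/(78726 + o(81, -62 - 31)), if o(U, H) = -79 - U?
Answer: 1/78566 ≈ 1.2728e-5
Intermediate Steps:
1/(78726 + o(81, -62 - 31)) = 1/(78726 + (-79 - 1*81)) = 1/(78726 + (-79 - 81)) = 1/(78726 - 160) = 1/78566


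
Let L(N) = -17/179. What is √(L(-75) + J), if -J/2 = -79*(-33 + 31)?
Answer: I*√10127999/179 ≈ 17.779*I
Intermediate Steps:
L(N) = -17/179 (L(N) = -17*1/179 = -17/179)
J = -316 (J = -(-158)*(-33 + 31) = -(-158)*(-2) = -2*158 = -316)
√(L(-75) + J) = √(-17/179 - 316) = √(-56581/179) = I*√10127999/179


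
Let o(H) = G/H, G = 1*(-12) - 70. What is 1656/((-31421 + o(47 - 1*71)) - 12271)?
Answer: -19872/524263 ≈ -0.037905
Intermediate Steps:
G = -82 (G = -12 - 70 = -82)
o(H) = -82/H
1656/((-31421 + o(47 - 1*71)) - 12271) = 1656/((-31421 - 82/(47 - 1*71)) - 12271) = 1656/((-31421 - 82/(47 - 71)) - 12271) = 1656/((-31421 - 82/(-24)) - 12271) = 1656/((-31421 - 82*(-1/24)) - 12271) = 1656/((-31421 + 41/12) - 12271) = 1656/(-377011/12 - 12271) = 1656/(-524263/12) = 1656*(-12/524263) = -19872/524263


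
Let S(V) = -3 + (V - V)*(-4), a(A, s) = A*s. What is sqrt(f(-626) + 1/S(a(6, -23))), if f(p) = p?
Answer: I*sqrt(5637)/3 ≈ 25.027*I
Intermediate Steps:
S(V) = -3 (S(V) = -3 + 0*(-4) = -3 + 0 = -3)
sqrt(f(-626) + 1/S(a(6, -23))) = sqrt(-626 + 1/(-3)) = sqrt(-626 - 1/3) = sqrt(-1879/3) = I*sqrt(5637)/3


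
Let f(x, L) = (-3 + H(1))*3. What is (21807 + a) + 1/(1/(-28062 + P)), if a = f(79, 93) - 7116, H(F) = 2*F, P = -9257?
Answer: -22631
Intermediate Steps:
f(x, L) = -3 (f(x, L) = (-3 + 2*1)*3 = (-3 + 2)*3 = -1*3 = -3)
a = -7119 (a = -3 - 7116 = -7119)
(21807 + a) + 1/(1/(-28062 + P)) = (21807 - 7119) + 1/(1/(-28062 - 9257)) = 14688 + 1/(1/(-37319)) = 14688 + 1/(-1/37319) = 14688 - 37319 = -22631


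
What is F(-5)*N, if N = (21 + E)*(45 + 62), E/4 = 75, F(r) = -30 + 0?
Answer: -1030410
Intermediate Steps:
F(r) = -30
E = 300 (E = 4*75 = 300)
N = 34347 (N = (21 + 300)*(45 + 62) = 321*107 = 34347)
F(-5)*N = -30*34347 = -1030410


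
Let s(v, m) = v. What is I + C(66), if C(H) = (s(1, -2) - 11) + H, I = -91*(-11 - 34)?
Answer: 4151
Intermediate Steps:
I = 4095 (I = -91*(-45) = 4095)
C(H) = -10 + H (C(H) = (1 - 11) + H = -10 + H)
I + C(66) = 4095 + (-10 + 66) = 4095 + 56 = 4151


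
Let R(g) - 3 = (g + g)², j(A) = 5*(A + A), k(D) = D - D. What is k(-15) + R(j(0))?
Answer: 3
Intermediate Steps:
k(D) = 0
j(A) = 10*A (j(A) = 5*(2*A) = 10*A)
R(g) = 3 + 4*g² (R(g) = 3 + (g + g)² = 3 + (2*g)² = 3 + 4*g²)
k(-15) + R(j(0)) = 0 + (3 + 4*(10*0)²) = 0 + (3 + 4*0²) = 0 + (3 + 4*0) = 0 + (3 + 0) = 0 + 3 = 3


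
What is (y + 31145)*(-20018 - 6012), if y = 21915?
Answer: -1381151800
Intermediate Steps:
(y + 31145)*(-20018 - 6012) = (21915 + 31145)*(-20018 - 6012) = 53060*(-26030) = -1381151800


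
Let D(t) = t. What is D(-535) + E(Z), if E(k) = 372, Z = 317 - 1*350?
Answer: -163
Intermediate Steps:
Z = -33 (Z = 317 - 350 = -33)
D(-535) + E(Z) = -535 + 372 = -163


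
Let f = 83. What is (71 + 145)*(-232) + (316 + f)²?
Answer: 109089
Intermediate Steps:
(71 + 145)*(-232) + (316 + f)² = (71 + 145)*(-232) + (316 + 83)² = 216*(-232) + 399² = -50112 + 159201 = 109089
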